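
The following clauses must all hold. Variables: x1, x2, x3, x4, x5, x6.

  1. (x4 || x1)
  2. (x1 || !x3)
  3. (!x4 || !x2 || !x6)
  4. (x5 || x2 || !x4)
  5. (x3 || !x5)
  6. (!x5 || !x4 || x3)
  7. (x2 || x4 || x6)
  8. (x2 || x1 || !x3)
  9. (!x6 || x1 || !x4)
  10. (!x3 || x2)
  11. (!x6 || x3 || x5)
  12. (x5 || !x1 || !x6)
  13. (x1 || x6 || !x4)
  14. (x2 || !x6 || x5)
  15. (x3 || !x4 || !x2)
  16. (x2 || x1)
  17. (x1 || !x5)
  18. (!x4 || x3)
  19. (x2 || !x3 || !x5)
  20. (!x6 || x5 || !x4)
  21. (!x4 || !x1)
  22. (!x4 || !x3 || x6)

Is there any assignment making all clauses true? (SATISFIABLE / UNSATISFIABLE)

Set x1 = True and propagate.
  then x4 is forced to False.
Branch on x2: take x2 = True.
Branch on x3: take x3 = False.
  then x5 is forced to False.
  then x6 is forced to False.
So x1=T, x2=T, x3=F, x4=F, x5=F, x6=F is a satisfying assignment.

SATISFIABLE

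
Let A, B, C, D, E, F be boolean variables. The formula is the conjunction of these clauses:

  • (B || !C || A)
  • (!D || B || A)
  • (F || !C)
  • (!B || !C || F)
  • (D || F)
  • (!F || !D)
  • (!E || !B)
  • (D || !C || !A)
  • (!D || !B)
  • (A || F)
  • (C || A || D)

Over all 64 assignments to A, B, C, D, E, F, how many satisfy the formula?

6

Satisfying assignments:
  A=0 B=1 C=1 D=0 E=0 F=1
  A=1 B=0 C=0 D=0 E=0 F=1
  A=1 B=0 C=0 D=0 E=1 F=1
  A=1 B=0 C=0 D=1 E=0 F=0
  A=1 B=0 C=0 D=1 E=1 F=0
  A=1 B=1 C=0 D=0 E=0 F=1
Count: 6.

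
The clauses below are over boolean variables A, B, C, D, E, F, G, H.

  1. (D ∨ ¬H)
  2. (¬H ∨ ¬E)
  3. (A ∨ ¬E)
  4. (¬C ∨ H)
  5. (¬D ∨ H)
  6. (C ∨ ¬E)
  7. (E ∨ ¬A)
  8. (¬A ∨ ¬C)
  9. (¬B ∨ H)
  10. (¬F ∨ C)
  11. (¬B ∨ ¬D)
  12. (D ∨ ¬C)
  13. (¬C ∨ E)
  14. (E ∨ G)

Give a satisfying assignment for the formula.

A = 0  B = 0  C = 0  D = 1  E = 0  F = 0  G = 1  H = 1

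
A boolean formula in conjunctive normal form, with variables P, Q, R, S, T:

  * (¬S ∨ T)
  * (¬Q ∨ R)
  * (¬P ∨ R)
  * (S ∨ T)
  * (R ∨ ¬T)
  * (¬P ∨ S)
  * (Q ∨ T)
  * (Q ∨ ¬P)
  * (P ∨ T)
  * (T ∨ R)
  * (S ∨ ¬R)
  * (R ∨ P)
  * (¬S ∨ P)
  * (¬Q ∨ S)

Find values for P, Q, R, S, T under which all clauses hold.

P=1, Q=1, R=1, S=1, T=1

Try P = True.
  then R is forced to True.
  then S is forced to True.
  then T is forced to True.
  then Q is forced to True.
Every clause has at least one true literal under this assignment.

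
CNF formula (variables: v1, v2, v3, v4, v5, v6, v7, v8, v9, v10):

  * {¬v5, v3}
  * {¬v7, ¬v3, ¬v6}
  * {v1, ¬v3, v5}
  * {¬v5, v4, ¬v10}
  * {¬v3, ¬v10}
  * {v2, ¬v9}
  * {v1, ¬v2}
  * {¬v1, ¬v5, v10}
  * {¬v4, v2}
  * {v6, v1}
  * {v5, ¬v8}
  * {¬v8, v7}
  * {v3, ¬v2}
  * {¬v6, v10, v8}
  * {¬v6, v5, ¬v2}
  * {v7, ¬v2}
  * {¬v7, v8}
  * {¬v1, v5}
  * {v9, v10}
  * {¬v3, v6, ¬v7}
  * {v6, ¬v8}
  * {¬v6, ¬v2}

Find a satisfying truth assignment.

v1 = False, v2 = False, v3 = False, v4 = False, v5 = False, v6 = True, v7 = False, v8 = False, v9 = False, v10 = True

Branch on v1: take v1 = False.
  then v2 is forced to False.
  then v9 is forced to False.
  then v4 is forced to False.
  then v6 is forced to True.
  then v10 is forced to True.
  then v5 is forced to False.
  then v3 is forced to False.
  then v8 is forced to False.
  then v7 is forced to False.
Every clause has at least one true literal under this assignment.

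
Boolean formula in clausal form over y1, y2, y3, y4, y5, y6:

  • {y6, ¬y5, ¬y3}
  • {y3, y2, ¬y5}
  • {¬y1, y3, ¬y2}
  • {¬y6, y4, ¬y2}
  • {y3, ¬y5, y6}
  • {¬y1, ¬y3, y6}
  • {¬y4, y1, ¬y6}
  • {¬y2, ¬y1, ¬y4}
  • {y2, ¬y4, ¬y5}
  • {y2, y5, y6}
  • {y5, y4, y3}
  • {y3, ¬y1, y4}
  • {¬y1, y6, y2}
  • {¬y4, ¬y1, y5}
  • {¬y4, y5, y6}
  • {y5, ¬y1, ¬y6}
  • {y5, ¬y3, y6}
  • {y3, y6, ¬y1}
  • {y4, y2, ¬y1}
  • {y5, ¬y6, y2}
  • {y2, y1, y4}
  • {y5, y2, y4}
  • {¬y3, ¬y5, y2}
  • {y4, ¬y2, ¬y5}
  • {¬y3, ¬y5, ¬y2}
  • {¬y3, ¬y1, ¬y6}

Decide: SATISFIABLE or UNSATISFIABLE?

y5 = True:
  y2 = True:
    propagation gives y4=True, y1=False, y6=False, y3=False; an empty clause results — contradiction.
  y2 = False:
    propagation gives y3=True; an empty clause results — contradiction.
y5 = False:
  y1 = True:
    propagation gives y4=False, y3=True, y6=True; an empty clause results — contradiction.
  y1 = False:
    y4 = True:
      propagation gives y6=False; contradiction.
    y4 = False:
      propagation gives y3=True, y6=True, y2=False; contradiction.
Every branch closes, so no satisfying assignment exists.

UNSATISFIABLE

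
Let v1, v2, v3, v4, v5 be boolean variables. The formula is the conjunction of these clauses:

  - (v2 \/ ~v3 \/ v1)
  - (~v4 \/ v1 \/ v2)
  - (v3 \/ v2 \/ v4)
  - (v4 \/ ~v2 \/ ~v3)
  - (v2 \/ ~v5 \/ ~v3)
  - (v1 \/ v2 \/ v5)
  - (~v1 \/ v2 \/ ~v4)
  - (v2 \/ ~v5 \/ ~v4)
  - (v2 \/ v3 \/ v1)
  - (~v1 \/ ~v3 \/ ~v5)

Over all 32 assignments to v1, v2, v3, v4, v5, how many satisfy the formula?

12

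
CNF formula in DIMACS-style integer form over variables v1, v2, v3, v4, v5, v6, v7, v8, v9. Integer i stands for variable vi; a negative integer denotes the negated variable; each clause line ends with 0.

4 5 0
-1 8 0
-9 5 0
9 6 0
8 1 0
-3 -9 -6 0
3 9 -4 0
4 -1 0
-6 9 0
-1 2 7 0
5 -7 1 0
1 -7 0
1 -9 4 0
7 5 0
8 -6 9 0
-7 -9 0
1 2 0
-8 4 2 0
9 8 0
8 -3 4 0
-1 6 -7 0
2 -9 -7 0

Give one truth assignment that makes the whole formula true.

v1=False  v2=True  v3=False  v4=True  v5=True  v6=True  v7=False  v8=True  v9=True

Pure literal: v2 appears only positively; assign v2 = True.
v5 occurs only positively in the remaining clauses — set v5 = True.
Branch on v1: take v1 = False.
  then v8 is forced to True.
  then v7 is forced to False.
Set v3 = False and propagate.
The remaining clauses are satisfied by v4 = True, v6 = True, v9 = True.
Every clause has at least one true literal under this assignment.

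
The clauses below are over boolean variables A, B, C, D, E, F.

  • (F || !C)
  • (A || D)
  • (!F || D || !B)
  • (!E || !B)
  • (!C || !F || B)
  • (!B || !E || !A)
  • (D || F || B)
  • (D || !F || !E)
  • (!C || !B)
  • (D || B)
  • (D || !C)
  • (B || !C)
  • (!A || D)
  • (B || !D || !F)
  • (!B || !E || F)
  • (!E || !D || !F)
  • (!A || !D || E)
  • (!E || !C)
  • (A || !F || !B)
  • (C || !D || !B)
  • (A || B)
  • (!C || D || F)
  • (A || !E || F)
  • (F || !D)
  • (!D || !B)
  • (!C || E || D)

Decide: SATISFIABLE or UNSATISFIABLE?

D = True:
  propagation gives F=True, B=True; an empty clause results — contradiction.
D = False:
  propagation gives A=True; an empty clause results — contradiction.
Every branch closes, so no satisfying assignment exists.

UNSATISFIABLE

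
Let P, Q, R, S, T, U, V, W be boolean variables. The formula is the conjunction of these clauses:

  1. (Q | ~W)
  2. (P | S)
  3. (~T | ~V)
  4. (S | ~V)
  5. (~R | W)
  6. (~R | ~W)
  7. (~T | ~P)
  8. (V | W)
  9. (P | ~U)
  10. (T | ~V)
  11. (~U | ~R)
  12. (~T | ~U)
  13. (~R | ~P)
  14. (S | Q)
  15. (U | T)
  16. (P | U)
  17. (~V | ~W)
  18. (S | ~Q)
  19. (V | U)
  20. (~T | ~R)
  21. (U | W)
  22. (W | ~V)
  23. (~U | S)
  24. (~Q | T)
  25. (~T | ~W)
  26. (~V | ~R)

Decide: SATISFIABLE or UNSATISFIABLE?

UNSATISFIABLE

T = True:
  propagation gives V=False, P=False, S=True, W=True; an empty clause results — contradiction.
T = False:
  propagation gives V=False, W=True, Q=True; an empty clause results — contradiction.
Every branch closes, so no satisfying assignment exists.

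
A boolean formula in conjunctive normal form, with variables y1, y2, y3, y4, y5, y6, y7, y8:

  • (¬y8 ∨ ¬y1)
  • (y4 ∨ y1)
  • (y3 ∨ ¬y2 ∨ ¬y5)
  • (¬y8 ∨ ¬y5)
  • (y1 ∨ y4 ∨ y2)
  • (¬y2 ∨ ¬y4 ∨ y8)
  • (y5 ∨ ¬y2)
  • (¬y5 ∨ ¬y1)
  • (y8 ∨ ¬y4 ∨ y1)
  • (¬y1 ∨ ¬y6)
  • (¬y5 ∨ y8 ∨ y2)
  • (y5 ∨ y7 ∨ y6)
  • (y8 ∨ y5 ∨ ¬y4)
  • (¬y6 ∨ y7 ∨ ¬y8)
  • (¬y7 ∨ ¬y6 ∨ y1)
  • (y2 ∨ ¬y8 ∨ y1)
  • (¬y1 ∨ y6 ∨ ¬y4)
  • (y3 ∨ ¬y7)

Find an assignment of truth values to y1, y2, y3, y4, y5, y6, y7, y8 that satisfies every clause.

y3 occurs only positively in the remaining clauses — set y3 = True.
Try y1 = True.
  then y8 is forced to False.
  then y5 is forced to False.
  then y2 is forced to False.
  then y6 is forced to False.
  then y7 is forced to True.
  then y4 is forced to False.
Every clause has at least one true literal under this assignment.

y1 = True, y2 = False, y3 = True, y4 = False, y5 = False, y6 = False, y7 = True, y8 = False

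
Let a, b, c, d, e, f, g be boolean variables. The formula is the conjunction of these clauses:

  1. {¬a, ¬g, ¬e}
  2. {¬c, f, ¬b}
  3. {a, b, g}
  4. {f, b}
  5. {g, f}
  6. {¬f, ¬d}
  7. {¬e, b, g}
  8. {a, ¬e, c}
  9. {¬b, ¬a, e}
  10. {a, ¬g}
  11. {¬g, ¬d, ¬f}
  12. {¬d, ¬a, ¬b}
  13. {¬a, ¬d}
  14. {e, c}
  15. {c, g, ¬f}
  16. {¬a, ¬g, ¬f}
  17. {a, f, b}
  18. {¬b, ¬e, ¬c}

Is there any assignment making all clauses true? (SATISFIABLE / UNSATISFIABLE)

SATISFIABLE

d occurs only negated in the remaining clauses — set d = False.
Branch on a: take a = True.
The remaining clauses are satisfied by b = False, c = True, e = False, f = True, g = False.
Every clause has at least one true literal under this assignment.
So a=T  b=F  c=T  d=F  e=F  f=T  g=F is a satisfying assignment.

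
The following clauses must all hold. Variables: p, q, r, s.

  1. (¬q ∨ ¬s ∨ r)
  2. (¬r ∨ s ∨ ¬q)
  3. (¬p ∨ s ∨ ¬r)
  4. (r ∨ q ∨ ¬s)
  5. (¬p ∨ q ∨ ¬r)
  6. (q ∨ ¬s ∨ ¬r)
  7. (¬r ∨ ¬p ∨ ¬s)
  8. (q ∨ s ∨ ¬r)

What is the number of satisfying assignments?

5

The models are:
  p=0 q=0 r=0 s=0
  p=0 q=1 r=0 s=0
  p=0 q=1 r=1 s=1
  p=1 q=0 r=0 s=0
  p=1 q=1 r=0 s=0
That's 5 in total.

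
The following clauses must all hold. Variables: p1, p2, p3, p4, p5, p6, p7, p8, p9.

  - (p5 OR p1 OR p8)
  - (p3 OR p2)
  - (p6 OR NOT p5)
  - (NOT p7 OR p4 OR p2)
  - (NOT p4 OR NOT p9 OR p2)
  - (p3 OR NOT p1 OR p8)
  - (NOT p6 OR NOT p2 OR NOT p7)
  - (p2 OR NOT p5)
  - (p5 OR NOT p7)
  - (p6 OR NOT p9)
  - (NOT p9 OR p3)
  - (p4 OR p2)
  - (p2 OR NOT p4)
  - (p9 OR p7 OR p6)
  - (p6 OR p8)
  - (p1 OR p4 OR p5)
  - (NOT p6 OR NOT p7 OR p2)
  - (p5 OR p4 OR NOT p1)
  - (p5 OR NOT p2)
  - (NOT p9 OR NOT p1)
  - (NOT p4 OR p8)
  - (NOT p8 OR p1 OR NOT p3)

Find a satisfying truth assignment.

p1=T, p2=T, p3=T, p4=T, p5=T, p6=T, p7=F, p8=T, p9=F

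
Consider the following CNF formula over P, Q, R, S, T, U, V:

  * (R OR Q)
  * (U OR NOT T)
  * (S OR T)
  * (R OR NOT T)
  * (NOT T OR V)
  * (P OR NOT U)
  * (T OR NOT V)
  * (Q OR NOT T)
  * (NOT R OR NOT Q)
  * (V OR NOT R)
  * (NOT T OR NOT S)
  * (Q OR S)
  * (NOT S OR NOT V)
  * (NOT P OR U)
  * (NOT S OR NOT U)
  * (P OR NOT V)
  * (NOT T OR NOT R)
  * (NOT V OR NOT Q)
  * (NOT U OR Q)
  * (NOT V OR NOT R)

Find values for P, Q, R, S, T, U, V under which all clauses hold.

P = False, Q = True, R = False, S = True, T = False, U = False, V = False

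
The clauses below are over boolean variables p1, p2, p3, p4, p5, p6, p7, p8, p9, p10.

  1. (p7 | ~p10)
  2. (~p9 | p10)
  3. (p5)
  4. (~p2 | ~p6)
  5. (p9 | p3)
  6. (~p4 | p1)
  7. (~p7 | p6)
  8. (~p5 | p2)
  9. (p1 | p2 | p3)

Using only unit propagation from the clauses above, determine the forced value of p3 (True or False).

(p5) stands alone — p5 = True.
From (~p5 | p2) and p5 = True: p2 = True.
(~p6 | ~p2): since p2 = True, the clause reduces to (~p6). p6 = False.
(~p7 | p6) with p6 = False leaves only ~p7, so p7 = False.
(~p10 | p7) with p7 = False leaves only ~p10, so p10 = False.
(~p9 | p10): since p10 = False, the clause reduces to (~p9). p9 = False.
From (p3 | p9) and p9 = False: p3 = True.

True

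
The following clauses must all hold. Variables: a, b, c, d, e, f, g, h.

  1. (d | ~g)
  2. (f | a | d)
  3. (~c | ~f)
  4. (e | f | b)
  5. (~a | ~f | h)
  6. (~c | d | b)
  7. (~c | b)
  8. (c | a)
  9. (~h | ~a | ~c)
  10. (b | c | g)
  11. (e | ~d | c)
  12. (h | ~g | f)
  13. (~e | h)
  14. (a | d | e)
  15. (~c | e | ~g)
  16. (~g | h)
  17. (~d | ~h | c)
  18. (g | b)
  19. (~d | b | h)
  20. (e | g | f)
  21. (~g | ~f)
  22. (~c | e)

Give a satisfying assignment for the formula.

b occurs only positively in the remaining clauses — set b = True.
Set a = True and propagate.
For the remaining variables, c = False, d = False, e = True, f = True, g = False, h = True works.

a=True, b=True, c=False, d=False, e=True, f=True, g=False, h=True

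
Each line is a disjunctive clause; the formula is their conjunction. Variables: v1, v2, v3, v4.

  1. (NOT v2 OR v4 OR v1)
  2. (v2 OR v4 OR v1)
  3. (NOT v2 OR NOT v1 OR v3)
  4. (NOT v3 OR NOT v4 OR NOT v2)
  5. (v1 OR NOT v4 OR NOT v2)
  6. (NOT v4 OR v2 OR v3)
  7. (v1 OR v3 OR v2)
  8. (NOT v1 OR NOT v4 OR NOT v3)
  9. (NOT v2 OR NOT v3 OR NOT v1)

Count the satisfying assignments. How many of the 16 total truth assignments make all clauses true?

The models are:
  v1=0 v2=0 v3=1 v4=1
  v1=1 v2=0 v3=0 v4=0
  v1=1 v2=0 v3=1 v4=0
That's 3 in total.

3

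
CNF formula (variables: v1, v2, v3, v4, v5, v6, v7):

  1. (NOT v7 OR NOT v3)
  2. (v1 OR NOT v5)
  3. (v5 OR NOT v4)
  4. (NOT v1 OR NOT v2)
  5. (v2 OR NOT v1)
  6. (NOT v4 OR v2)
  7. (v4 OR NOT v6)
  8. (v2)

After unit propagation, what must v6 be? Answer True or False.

False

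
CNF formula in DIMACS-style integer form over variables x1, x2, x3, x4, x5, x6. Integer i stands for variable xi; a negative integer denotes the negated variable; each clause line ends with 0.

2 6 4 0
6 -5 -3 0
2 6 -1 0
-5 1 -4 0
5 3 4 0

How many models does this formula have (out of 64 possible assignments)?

35

Case analysis on x4 and x5:
  x4=1, x5=1: 5 of the 16 assignments to (x1,x2,x3,x6) work.
  x4=1, x5=0: x3 free; 7 ways for (x1,x2,x6) × 2^1 = 14.
  x4=0, x5=1: x1 free; 5 ways for (x2,x3,x6) × 2^1 = 10.
  x4=0, x5=0: x1 free; 3 ways for (x2,x3,x6) × 2^1 = 6.
Total: 5 + 14 + 10 + 6 = 35.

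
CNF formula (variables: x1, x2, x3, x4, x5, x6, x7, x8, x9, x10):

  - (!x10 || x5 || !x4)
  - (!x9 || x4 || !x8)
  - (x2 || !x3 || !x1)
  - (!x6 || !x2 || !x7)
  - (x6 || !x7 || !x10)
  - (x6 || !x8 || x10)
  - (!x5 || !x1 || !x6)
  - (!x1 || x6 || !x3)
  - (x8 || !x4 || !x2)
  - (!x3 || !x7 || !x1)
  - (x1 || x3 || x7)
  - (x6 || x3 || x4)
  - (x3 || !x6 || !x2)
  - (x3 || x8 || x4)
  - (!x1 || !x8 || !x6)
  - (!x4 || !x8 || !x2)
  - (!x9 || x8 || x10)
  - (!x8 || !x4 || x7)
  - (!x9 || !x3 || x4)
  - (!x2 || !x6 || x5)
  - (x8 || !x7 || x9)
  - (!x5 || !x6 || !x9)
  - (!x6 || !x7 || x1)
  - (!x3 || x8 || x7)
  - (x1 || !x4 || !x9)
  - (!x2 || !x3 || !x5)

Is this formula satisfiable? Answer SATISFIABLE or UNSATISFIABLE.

Branch on x1: take x1 = True.
Set x2 = False and propagate.
  then x3 is forced to False.
For the remaining variables, x4 = True, x5 = True, x6 = False, x7 = False, x8 = False, x9 = True, x10 = True works.
So x1=True, x2=False, x3=False, x4=True, x5=True, x6=False, x7=False, x8=False, x9=True, x10=True is a satisfying assignment.

SATISFIABLE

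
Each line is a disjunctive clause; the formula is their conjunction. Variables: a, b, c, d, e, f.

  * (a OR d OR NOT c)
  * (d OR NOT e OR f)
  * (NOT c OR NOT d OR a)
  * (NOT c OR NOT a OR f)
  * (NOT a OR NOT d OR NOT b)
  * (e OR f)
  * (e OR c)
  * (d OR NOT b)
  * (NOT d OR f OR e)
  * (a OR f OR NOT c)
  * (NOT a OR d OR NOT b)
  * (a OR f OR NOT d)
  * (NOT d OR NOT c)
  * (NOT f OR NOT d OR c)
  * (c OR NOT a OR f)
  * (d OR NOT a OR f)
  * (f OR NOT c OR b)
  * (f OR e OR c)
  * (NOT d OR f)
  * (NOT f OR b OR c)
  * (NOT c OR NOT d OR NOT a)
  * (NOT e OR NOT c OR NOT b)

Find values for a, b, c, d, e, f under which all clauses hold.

Branch on a: take a = True.
Branch on b: take b = False.
The remaining clauses are satisfied by c = True, d = False, e = True, f = True.
Check each clause:
  1. (NOT c OR a OR d) — a is true.
  2. (d OR NOT e OR f) — f is true.
  3. (a OR NOT d OR NOT c) — a is true.
  4. (NOT c OR NOT a OR f) — f is true.
  5. (NOT a OR NOT d OR NOT b) — NOT d is true.
  6. (f OR e) — e is true.
  7. (e OR c) — c is true.
  8. (d OR NOT b) — NOT b is true.
  9. (NOT d OR f OR e) — NOT d is true.
  10. (NOT c OR a OR f) — a is true.
  11. (NOT b OR d OR NOT a) — NOT b is true.
  12. (NOT d OR f OR a) — a is true.
  13. (NOT d OR NOT c) — NOT d is true.
  14. (NOT d OR NOT f OR c) — c is true.
  15. (NOT a OR c OR f) — c is true.
  16. (f OR d OR NOT a) — f is true.
  17. (f OR b OR NOT c) — f is true.
  18. (f OR c OR e) — c is true.
  19. (NOT d OR f) — NOT d is true.
  20. (c OR b OR NOT f) — c is true.
  21. (NOT c OR NOT d OR NOT a) — NOT d is true.
  22. (NOT b OR NOT e OR NOT c) — NOT b is true.

a=True, b=False, c=True, d=False, e=True, f=True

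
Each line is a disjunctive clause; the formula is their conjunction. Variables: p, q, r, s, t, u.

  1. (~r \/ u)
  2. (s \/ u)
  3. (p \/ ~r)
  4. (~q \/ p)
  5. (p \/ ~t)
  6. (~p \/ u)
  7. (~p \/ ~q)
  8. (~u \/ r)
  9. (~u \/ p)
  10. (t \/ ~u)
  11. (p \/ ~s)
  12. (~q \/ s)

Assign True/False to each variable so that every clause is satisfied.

p=T, q=F, r=T, s=T, t=T, u=T

q occurs only negated in the remaining clauses — set q = False.
Branch on p: take p = True.
  then u is forced to True.
  then r is forced to True.
  then t is forced to True.
s is now unconstrained; take s = True.
Every clause has at least one true literal under this assignment.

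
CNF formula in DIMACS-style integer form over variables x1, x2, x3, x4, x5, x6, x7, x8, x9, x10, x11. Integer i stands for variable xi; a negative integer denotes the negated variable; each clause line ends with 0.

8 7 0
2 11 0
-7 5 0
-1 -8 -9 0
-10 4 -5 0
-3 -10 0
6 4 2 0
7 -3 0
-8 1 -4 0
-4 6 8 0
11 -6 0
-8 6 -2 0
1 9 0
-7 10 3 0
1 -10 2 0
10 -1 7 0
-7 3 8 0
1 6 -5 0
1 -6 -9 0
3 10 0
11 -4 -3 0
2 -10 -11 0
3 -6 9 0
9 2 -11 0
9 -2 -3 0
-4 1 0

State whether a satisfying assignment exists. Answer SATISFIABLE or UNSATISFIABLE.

Set x1 = True and propagate.
Try x2 = True.
The remaining clauses are satisfied by x3 = True, x4 = False, x5 = True, x6 = False, x7 = True, x8 = False, x9 = True, x10 = False, x11 = True.
So x1 = True, x2 = True, x3 = True, x4 = False, x5 = True, x6 = False, x7 = True, x8 = False, x9 = True, x10 = False, x11 = True is a satisfying assignment.

SATISFIABLE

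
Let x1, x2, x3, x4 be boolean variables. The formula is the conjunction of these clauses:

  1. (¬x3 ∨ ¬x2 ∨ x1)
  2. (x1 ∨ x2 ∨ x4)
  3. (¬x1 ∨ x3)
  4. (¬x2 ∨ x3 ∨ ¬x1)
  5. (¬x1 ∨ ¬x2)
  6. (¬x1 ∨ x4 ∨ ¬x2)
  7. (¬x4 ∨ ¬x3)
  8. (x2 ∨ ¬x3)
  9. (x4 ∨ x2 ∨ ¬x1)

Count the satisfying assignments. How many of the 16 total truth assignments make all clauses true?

3

The models are:
  x1=F x2=F x3=F x4=T
  x1=F x2=T x3=F x4=F
  x1=F x2=T x3=F x4=T
That's 3 in total.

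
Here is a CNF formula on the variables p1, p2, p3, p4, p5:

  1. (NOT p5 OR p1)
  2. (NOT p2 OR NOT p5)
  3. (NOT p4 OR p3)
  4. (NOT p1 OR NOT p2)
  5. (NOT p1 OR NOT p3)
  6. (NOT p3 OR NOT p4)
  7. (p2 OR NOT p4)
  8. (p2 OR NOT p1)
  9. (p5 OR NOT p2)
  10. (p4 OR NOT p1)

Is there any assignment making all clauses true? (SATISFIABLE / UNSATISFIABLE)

SATISFIABLE

Try p1 = False.
  then p5 is forced to False.
  then p2 is forced to False.
  then p4 is forced to False.
p3 is now unconstrained; take p3 = False.
Every clause has at least one true literal under this assignment.
So p1=0, p2=0, p3=0, p4=0, p5=0 is a satisfying assignment.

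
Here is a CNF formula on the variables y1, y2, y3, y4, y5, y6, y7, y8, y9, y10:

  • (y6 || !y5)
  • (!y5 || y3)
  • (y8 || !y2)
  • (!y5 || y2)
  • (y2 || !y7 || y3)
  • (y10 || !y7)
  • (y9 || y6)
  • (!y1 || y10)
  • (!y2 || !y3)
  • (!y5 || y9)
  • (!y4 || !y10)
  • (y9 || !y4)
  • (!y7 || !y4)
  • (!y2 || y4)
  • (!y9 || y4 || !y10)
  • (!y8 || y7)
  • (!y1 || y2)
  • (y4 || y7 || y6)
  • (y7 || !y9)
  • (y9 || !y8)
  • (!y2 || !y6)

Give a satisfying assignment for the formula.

y1=F  y2=F  y3=F  y4=F  y5=F  y6=T  y7=F  y8=F  y9=F  y10=F

Pure literal: y1 appears only negated; assign y1 = False.
Pure literal: y5 appears only negated; assign y5 = False.
Branch on y2: take y2 = False.
For the remaining variables, y3 = False, y4 = False, y6 = True, y7 = False, y8 = False, y9 = False, y10 = False works.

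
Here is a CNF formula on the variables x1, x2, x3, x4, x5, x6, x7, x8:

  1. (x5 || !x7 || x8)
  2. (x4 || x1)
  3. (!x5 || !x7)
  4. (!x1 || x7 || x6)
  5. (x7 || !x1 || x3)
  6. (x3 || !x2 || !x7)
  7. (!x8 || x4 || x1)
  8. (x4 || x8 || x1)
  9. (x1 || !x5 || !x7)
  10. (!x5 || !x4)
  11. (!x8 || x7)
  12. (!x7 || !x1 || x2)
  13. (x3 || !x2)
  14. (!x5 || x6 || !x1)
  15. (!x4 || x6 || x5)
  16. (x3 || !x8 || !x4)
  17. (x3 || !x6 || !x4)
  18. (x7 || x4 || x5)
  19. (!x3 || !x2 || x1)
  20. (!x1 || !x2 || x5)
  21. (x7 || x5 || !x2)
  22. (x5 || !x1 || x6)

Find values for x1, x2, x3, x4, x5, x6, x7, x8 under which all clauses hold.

Try x1 = True.
The remaining clauses are satisfied by x2 = False, x3 = True, x4 = True, x5 = False, x6 = True, x7 = False, x8 = False.
Every clause has at least one true literal under this assignment.

x1=1  x2=0  x3=1  x4=1  x5=0  x6=1  x7=0  x8=0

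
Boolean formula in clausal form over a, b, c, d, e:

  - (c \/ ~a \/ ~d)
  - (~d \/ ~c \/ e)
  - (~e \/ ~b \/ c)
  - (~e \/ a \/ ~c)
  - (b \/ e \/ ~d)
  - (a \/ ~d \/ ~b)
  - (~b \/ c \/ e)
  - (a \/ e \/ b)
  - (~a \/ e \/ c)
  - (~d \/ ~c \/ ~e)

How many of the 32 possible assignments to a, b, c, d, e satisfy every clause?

8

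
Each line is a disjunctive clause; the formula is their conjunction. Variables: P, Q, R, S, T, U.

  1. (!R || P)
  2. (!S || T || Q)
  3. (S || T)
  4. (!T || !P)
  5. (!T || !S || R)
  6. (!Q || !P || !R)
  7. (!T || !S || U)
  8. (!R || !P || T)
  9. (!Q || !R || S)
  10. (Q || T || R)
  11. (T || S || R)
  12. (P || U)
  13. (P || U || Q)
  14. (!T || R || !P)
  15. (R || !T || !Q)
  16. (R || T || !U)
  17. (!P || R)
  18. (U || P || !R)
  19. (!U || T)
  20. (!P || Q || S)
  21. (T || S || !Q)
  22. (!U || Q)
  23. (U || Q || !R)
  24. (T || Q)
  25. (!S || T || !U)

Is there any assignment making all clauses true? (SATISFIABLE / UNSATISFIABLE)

UNSATISFIABLE

T = True:
  propagation gives P=False, R=False, S=False, U=True; an empty clause results — contradiction.
T = False:
  propagation gives S=True, Q=True, U=False, P=True; an empty clause results — contradiction.
Every branch closes, so no satisfying assignment exists.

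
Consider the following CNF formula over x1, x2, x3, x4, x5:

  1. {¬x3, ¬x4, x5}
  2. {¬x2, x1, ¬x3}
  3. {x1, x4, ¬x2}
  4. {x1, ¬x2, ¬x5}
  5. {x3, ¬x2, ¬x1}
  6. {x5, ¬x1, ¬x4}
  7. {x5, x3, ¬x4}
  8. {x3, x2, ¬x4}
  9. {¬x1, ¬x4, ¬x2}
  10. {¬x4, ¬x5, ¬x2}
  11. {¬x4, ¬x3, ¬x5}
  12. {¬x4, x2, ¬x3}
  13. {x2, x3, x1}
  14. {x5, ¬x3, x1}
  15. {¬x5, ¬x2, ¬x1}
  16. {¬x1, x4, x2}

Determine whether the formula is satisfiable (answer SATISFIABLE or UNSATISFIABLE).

SATISFIABLE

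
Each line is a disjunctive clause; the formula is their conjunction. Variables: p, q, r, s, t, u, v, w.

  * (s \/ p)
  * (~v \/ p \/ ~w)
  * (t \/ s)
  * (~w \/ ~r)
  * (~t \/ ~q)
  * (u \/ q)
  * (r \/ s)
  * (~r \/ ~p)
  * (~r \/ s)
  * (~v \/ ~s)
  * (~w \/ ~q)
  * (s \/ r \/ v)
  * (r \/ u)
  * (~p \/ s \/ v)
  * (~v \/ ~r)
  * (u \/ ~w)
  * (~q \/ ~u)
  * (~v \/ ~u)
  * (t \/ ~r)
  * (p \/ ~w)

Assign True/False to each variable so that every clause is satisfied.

p=1  q=0  r=0  s=1  t=1  u=1  v=0  w=1

Try p = True.
  then r is forced to False.
  then s is forced to True.
  then v is forced to False.
  then u is forced to True.
  then q is forced to False.
t, w are now unconstrained; take t = True, w = True.
Check each clause:
  1. (s \/ p) — p is true.
  2. (~w \/ ~v \/ p) — ~v is true.
  3. (s \/ t) — s is true.
  4. (~w \/ ~r) — ~r is true.
  5. (~q \/ ~t) — ~q is true.
  6. (u \/ q) — u is true.
  7. (r \/ s) — s is true.
  8. (~r \/ ~p) — ~r is true.
  9. (~r \/ s) — s is true.
  10. (~s \/ ~v) — ~v is true.
  11. (~w \/ ~q) — ~q is true.
  12. (v \/ s \/ r) — s is true.
  13. (u \/ r) — u is true.
  14. (s \/ ~p \/ v) — s is true.
  15. (~v \/ ~r) — ~v is true.
  16. (~w \/ u) — u is true.
  17. (~q \/ ~u) — ~q is true.
  18. (~v \/ ~u) — ~v is true.
  19. (~r \/ t) — t is true.
  20. (p \/ ~w) — p is true.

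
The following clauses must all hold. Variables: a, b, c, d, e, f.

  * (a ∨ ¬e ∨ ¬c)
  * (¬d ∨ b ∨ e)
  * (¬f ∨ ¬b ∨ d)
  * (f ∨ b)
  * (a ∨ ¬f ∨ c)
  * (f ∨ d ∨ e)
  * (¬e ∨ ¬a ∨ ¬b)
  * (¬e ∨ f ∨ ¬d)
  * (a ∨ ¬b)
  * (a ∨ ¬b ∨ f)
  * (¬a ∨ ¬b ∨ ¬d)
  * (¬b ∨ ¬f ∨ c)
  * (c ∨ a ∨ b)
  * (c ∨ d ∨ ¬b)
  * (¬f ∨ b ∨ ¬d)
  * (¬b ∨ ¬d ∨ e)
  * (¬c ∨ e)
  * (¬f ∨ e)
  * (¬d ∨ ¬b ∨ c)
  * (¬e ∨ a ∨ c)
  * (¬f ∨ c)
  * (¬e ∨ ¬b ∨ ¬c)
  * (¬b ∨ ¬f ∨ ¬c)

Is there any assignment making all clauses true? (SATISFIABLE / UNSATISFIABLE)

SATISFIABLE

Branch on a: take a = True.
Set b = False and propagate.
  then f is forced to True.
  then d is forced to False.
  then e is forced to True.
  then c is forced to True.
So a=True, b=False, c=True, d=False, e=True, f=True is a satisfying assignment.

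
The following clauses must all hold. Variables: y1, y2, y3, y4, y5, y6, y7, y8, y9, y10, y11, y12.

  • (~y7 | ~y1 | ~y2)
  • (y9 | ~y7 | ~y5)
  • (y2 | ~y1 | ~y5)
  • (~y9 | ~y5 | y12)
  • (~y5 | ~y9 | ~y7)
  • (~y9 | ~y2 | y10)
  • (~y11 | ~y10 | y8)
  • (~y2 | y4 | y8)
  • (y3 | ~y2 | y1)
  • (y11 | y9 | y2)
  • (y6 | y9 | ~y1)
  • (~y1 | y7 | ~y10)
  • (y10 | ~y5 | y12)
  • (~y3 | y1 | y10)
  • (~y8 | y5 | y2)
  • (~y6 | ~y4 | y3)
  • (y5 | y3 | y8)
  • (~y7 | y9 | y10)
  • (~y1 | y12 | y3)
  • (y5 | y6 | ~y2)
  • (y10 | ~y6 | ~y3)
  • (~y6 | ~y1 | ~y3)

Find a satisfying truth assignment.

y1=False  y2=False  y3=False  y4=False  y5=True  y6=True  y7=False  y8=True  y9=True  y10=True  y11=True  y12=True

y12 occurs only positively in the remaining clauses — set y12 = True.
Try y1 = False.
Try y2 = False.
Try y3 = False.
The remaining clauses are satisfied by y4 = False, y5 = True, y6 = True, y7 = False, y8 = True, y9 = True, y10 = True, y11 = True.
Every clause has at least one true literal under this assignment.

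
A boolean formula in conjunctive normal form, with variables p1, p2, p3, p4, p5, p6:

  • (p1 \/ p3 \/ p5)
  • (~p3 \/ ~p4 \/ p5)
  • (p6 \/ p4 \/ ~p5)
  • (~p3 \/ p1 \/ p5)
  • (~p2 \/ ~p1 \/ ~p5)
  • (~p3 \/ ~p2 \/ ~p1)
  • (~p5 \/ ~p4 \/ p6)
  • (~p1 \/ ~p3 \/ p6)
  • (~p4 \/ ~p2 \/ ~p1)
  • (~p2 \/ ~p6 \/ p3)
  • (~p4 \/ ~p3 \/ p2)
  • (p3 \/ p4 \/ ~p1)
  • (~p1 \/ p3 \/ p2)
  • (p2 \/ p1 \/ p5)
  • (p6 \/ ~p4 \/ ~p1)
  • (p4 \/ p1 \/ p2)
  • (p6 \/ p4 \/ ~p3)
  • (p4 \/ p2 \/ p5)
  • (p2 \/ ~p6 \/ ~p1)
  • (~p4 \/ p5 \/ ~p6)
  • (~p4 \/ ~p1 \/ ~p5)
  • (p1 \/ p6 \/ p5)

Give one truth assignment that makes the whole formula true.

p1=F, p2=T, p3=T, p4=T, p5=T, p6=T

Set p1 = False and propagate.
The remaining clauses are satisfied by p2 = True, p3 = True, p4 = True, p5 = True, p6 = True.
Every clause has at least one true literal under this assignment.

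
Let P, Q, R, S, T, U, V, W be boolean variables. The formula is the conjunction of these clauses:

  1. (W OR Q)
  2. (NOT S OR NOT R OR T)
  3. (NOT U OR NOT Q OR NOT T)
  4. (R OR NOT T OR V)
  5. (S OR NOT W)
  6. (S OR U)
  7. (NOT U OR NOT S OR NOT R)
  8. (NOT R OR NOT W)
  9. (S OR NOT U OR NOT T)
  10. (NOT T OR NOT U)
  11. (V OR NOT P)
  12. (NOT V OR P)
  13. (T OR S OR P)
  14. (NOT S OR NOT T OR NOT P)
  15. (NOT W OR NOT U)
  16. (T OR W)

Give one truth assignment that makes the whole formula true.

P = T, Q = F, R = F, S = T, T = F, U = F, V = T, W = T

Check each clause:
  1. (Q OR W) — W is true.
  2. (NOT R OR NOT S OR T) — NOT R is true.
  3. (NOT Q OR NOT U OR NOT T) — NOT U is true.
  4. (R OR V OR NOT T) — NOT T is true.
  5. (S OR NOT W) — S is true.
  6. (S OR U) — S is true.
  7. (NOT S OR NOT R OR NOT U) — NOT U is true.
  8. (NOT R OR NOT W) — NOT R is true.
  9. (NOT T OR S OR NOT U) — NOT U is true.
  10. (NOT U OR NOT T) — NOT U is true.
  11. (NOT P OR V) — V is true.
  12. (NOT V OR P) — P is true.
  13. (P OR T OR S) — P is true.
  14. (NOT S OR NOT T OR NOT P) — NOT T is true.
  15. (NOT W OR NOT U) — NOT U is true.
  16. (W OR T) — W is true.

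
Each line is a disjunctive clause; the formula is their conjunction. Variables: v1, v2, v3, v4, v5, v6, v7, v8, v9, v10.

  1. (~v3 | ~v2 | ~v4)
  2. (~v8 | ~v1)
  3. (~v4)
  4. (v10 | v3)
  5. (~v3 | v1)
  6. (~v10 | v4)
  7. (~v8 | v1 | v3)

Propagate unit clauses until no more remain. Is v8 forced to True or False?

False

(~v4) stands alone — v4 = False.
(~v10 | v4): since v4 = False, the clause reduces to (~v10). v10 = False.
(v3 | v10) with v10 = False leaves only v3, so v3 = True.
From (~v3 | v1) and v3 = True: v1 = True.
In (~v1 | ~v8), ~v1 is now false; ~v8 must hold, so v8 = False.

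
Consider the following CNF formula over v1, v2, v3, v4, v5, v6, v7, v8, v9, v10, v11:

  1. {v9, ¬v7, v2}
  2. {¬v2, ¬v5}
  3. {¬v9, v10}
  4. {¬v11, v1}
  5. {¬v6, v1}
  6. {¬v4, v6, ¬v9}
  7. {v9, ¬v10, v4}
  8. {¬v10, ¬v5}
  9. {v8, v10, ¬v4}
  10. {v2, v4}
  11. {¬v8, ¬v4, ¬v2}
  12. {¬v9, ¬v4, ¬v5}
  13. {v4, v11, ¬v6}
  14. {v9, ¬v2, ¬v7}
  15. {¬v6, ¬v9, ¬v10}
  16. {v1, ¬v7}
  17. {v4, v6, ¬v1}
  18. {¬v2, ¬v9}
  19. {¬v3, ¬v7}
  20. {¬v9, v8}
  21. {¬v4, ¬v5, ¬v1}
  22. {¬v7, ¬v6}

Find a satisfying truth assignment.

v1 = True  v2 = True  v3 = True  v4 = True  v5 = False  v6 = True  v7 = False  v8 = False  v9 = False  v10 = True  v11 = True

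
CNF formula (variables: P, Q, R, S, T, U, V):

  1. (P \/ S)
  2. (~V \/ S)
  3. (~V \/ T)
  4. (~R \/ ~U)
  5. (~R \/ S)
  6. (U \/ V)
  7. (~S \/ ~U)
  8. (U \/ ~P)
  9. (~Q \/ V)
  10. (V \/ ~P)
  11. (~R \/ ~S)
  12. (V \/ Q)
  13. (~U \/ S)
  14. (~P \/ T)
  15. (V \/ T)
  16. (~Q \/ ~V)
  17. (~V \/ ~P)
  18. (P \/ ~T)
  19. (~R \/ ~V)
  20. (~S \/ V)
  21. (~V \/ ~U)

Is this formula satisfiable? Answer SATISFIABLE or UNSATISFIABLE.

V = True:
  propagation gives S=True, T=True, U=False, P=False; an empty clause results — contradiction.
V = False:
  propagation gives U=True, R=False, S=False; an empty clause results — contradiction.
Every branch closes, so no satisfying assignment exists.

UNSATISFIABLE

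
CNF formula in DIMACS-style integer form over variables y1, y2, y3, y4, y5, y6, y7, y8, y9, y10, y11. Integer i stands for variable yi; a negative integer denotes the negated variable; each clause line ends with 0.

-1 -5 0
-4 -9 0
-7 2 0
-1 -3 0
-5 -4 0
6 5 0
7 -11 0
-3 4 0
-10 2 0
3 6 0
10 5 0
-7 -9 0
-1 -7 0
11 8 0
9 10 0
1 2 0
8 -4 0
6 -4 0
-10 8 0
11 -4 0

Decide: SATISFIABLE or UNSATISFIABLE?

Pure literal: y2 appears only positively; assign y2 = True.
y6 occurs only positively in the remaining clauses — set y6 = True.
Set y1 = False and propagate.
The remaining clauses are satisfied by y3 = False, y4 = False, y5 = True, y7 = False, y8 = True, y9 = False, y10 = True, y11 = False.
So y1=0  y2=1  y3=0  y4=0  y5=1  y6=1  y7=0  y8=1  y9=0  y10=1  y11=0 is a satisfying assignment.

SATISFIABLE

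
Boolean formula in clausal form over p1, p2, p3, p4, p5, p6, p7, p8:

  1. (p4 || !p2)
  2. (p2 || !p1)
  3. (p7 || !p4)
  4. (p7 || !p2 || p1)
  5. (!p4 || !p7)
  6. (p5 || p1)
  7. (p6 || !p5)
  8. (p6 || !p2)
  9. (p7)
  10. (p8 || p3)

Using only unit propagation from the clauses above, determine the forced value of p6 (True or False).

Unit clause (p7) sets p7 = True.
(!p7 || !p4) with p7 = True leaves only !p4, so p4 = False.
In (p4 || !p2), p4 is now false; !p2 must hold, so p2 = False.
(p2 || !p1): since p2 = False, the clause reduces to (!p1). p1 = False.
(p5 || p1): since p1 = False, the clause reduces to (p5). p5 = True.
(p6 || !p5): since p5 = True, the clause reduces to (p6). p6 = True.

True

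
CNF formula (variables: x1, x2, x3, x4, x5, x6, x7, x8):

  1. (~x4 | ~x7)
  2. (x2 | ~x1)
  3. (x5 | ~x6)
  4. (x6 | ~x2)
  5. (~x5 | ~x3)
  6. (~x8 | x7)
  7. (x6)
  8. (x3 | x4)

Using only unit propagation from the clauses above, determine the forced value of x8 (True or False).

False

(x6) is a unit clause: x6 = True.
From (~x6 | x5) and x6 = True: x5 = True.
(~x5 | ~x3): since x5 = True, the clause reduces to (~x3). x3 = False.
(x3 | x4) with x3 = False leaves only x4, so x4 = True.
In (~x4 | ~x7), ~x4 is now false; ~x7 must hold, so x7 = False.
From (~x8 | x7) and x7 = False: x8 = False.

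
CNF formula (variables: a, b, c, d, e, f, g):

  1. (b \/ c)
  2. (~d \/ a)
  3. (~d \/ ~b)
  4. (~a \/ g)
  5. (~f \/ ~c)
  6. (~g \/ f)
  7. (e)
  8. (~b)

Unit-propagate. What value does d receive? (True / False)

False

(e) stands alone — e = True.
Unit clause (~b) sets b = False.
(c \/ b) with b = False leaves only c, so c = True.
(~c \/ ~f) with c = True leaves only ~f, so f = False.
From (~g \/ f) and f = False: g = False.
(g \/ ~a): since g = False, the clause reduces to (~a). a = False.
(a \/ ~d) with a = False leaves only ~d, so d = False.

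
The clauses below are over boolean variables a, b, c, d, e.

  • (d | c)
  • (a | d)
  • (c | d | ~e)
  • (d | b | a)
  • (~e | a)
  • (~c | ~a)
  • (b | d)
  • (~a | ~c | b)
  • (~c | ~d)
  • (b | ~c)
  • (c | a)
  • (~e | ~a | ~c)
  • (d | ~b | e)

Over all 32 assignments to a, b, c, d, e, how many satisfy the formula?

4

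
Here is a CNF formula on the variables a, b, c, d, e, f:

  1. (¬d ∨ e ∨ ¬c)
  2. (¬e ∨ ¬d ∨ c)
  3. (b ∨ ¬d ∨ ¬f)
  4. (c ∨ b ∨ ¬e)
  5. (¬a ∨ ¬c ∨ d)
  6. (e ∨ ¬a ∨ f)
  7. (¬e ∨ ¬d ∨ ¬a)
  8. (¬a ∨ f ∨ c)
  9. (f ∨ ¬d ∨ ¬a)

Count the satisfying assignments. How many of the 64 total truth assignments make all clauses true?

Case analysis on d and a:
  d=1, a=1: remaining (b,c,e,f) ∈ {(1,0,0,1)} — 1.
  d=1, a=0: 6 of the 16 assignments to (b,c,e,f) work.
  d=0, a=1: remaining (b,c,e,f) ∈ {(0,0,0,1); (1,0,0,1); (1,0,1,1)} — 3.
  d=0, a=0: f free; 7 ways for (b,c,e) × 2^1 = 14.
Total: 1 + 6 + 3 + 14 = 24.

24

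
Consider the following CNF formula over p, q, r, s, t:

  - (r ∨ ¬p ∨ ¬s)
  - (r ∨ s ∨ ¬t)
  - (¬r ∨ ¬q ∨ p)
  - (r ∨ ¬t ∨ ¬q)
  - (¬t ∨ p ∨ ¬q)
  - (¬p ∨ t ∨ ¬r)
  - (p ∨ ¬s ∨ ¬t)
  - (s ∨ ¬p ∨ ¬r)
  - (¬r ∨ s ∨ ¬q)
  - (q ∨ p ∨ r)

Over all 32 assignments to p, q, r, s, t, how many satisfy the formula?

Case analysis on r and p:
  r=1, p=1: remaining (q,s,t) ∈ {(0,1,1); (1,1,1)} — 2.
  r=1, p=0: remaining (q,s,t) ∈ {(0,0,0); (0,0,1); (0,1,0)} — 3.
  r=0, p=1: remaining (q,s,t) ∈ {(0,0,0); (1,0,0)} — 2.
  r=0, p=0: remaining (q,s,t) ∈ {(1,0,0); (1,1,0)} — 2.
Total: 2 + 3 + 2 + 2 = 9.

9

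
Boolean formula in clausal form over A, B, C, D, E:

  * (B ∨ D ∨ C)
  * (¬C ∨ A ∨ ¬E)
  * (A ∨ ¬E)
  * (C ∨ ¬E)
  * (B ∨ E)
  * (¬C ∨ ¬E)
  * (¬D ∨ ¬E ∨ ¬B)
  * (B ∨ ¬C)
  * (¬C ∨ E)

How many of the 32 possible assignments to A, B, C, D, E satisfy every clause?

The models are:
  A=0 B=1 C=0 D=0 E=0
  A=0 B=1 C=0 D=1 E=0
  A=1 B=1 C=0 D=0 E=0
  A=1 B=1 C=0 D=1 E=0
That's 4 in total.

4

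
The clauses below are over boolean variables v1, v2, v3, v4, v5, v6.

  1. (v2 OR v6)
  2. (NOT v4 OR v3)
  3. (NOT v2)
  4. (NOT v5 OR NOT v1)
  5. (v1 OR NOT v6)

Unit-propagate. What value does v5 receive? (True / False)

False

(NOT v2) stands alone — v2 = False.
(v2 OR v6) with v2 = False leaves only v6, so v6 = True.
From (v1 OR NOT v6) and v6 = True: v1 = True.
(NOT v1 OR NOT v5) with v1 = True leaves only NOT v5, so v5 = False.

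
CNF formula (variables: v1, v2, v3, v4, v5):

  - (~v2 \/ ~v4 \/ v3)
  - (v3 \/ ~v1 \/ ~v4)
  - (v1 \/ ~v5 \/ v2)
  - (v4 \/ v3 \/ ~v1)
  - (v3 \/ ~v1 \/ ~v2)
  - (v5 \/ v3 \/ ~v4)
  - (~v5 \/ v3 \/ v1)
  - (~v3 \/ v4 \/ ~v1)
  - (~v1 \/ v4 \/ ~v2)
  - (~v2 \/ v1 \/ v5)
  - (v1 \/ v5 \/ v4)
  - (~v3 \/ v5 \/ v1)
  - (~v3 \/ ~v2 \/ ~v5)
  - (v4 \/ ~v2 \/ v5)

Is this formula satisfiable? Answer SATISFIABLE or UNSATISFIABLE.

Set v1 = True and propagate.
Branch on v2: take v2 = False.
The remaining clauses are satisfied by v3 = True, v4 = True, v5 = False.
Every clause has at least one true literal under this assignment.
So v1 = 1  v2 = 0  v3 = 1  v4 = 1  v5 = 0 is a satisfying assignment.

SATISFIABLE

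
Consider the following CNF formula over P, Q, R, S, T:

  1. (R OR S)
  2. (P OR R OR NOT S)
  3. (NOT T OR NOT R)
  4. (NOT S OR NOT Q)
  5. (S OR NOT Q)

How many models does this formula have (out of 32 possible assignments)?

6

Satisfying assignments:
  P=F Q=F R=T S=F T=F
  P=F Q=F R=T S=T T=F
  P=T Q=F R=F S=T T=F
  P=T Q=F R=F S=T T=T
  P=T Q=F R=T S=F T=F
  P=T Q=F R=T S=T T=F
That's 6 in total.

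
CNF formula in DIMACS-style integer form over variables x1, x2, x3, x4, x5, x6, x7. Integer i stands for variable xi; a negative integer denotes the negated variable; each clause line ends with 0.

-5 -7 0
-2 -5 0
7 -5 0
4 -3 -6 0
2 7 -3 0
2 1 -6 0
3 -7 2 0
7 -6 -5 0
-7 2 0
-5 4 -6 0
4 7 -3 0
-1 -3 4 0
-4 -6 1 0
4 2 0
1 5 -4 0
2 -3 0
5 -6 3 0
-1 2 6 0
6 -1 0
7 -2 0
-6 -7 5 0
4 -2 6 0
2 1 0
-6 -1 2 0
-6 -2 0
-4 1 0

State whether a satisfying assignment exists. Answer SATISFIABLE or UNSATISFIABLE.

UNSATISFIABLE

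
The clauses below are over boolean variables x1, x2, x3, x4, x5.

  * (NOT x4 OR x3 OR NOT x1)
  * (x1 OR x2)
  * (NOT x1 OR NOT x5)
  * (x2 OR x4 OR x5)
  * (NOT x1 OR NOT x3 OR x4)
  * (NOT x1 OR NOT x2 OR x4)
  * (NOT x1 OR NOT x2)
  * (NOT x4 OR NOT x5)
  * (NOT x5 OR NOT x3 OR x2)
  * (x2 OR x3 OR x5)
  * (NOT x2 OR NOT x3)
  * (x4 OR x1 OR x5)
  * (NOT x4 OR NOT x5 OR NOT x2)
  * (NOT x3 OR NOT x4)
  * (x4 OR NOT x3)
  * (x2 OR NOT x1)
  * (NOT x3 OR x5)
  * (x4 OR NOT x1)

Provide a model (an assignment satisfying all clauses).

Set x1 = False and propagate.
  then x2 is forced to True.
  then x3 is forced to False.
Branch on x4: take x4 = False.
  then x5 is forced to True.
Check each clause:
  1. (NOT x1 OR x3 OR NOT x4) — NOT x4 is true.
  2. (x2 OR x1) — x2 is true.
  3. (NOT x5 OR NOT x1) — NOT x1 is true.
  4. (x2 OR x5 OR x4) — x2 is true.
  5. (x4 OR NOT x1 OR NOT x3) — NOT x3 is true.
  6. (NOT x2 OR x4 OR NOT x1) — NOT x1 is true.
  7. (NOT x2 OR NOT x1) — NOT x1 is true.
  8. (NOT x5 OR NOT x4) — NOT x4 is true.
  9. (NOT x3 OR x2 OR NOT x5) — x2 is true.
  10. (x3 OR x5 OR x2) — x2 is true.
  11. (NOT x2 OR NOT x3) — NOT x3 is true.
  12. (x1 OR x4 OR x5) — x5 is true.
  13. (NOT x2 OR NOT x5 OR NOT x4) — NOT x4 is true.
  14. (NOT x4 OR NOT x3) — NOT x4 is true.
  15. (x4 OR NOT x3) — NOT x3 is true.
  16. (NOT x1 OR x2) — x2 is true.
  17. (NOT x3 OR x5) — x5 is true.
  18. (NOT x1 OR x4) — NOT x1 is true.

x1 = F, x2 = T, x3 = F, x4 = F, x5 = T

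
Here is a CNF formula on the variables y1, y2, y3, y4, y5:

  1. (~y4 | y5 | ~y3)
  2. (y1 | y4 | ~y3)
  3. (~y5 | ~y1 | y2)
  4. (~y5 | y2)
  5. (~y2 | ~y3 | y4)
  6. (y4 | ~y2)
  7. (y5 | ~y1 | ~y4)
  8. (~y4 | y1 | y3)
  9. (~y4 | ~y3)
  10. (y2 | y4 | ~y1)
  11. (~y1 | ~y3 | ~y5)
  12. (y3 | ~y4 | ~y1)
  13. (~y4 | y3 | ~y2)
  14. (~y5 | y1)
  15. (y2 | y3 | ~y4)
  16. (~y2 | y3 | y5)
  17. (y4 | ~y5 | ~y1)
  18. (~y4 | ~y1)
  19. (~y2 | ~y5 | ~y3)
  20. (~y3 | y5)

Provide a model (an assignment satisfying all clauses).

y1 = F  y2 = F  y3 = F  y4 = F  y5 = F

Branch on y1: take y1 = False.
  then y5 is forced to False.
  then y3 is forced to False.
  then y4 is forced to False.
  then y2 is forced to False.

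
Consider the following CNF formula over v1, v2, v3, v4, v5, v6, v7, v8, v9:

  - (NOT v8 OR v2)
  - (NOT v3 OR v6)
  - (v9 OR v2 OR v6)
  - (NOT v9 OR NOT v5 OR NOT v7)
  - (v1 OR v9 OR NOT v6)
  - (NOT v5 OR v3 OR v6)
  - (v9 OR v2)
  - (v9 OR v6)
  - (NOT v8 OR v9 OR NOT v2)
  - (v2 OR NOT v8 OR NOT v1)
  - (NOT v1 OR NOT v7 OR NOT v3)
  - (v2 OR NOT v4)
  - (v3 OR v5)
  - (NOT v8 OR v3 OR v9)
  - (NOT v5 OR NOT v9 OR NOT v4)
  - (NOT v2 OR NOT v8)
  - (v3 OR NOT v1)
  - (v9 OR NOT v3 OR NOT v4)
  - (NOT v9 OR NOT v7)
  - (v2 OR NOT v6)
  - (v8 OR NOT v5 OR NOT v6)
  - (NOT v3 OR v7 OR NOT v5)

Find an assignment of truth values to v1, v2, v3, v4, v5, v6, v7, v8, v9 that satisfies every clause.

v1=0, v2=1, v3=1, v4=0, v5=0, v6=1, v7=0, v8=0, v9=1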